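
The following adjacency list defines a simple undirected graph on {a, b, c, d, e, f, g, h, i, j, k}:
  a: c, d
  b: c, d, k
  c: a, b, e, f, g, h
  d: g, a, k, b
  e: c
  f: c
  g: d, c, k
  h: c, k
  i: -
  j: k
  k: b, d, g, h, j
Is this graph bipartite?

No

g-d-k-g is an odd cycle (length 3), and a bipartite graph can contain only even cycles.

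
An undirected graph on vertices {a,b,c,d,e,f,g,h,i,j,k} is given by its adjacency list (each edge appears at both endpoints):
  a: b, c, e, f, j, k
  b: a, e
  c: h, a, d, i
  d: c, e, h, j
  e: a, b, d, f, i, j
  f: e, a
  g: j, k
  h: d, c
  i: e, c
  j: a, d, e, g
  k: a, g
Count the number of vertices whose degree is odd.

Degrees: a:6, b:2, c:4, d:4, e:6, f:2, g:2, h:2, i:2, j:4, k:2
Odd-degree vertices: none.

0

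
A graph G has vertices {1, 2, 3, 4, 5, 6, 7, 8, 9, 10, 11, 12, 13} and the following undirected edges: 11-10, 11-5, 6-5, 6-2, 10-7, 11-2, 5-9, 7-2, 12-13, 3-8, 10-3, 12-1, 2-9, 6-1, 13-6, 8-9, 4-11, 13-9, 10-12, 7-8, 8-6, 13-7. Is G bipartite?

A valid 2-coloring puts {3, 6, 7, 9, 11, 12} on one side and {1, 2, 4, 5, 8, 10, 13} on the other; every edge crosses between the two sides.

Yes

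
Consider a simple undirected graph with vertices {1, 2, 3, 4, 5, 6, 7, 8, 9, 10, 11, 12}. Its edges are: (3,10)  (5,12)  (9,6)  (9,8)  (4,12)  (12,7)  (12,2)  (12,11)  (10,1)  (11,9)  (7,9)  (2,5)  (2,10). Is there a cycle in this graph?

Yes

|V| = 12, |E| = 13, number of components = 1.
One cycle is 12-7-9-11-12.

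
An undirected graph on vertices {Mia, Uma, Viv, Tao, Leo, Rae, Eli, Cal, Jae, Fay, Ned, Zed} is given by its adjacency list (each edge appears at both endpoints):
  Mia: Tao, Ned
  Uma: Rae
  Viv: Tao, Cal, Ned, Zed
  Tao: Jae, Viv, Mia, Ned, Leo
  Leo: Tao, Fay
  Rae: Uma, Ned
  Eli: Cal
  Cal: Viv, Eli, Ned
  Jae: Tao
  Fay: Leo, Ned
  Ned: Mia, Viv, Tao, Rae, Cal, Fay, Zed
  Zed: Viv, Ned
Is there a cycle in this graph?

|V| = 12, |E| = 16, number of components = 1.
One cycle is Ned-Tao-Leo-Fay-Ned.

Yes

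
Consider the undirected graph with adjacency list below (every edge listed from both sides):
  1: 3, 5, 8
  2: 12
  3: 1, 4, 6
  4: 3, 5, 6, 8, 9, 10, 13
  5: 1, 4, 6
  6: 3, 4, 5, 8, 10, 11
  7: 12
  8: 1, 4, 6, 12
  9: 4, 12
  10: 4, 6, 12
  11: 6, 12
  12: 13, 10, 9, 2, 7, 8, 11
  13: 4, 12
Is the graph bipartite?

No

The cycle 4-6-10-4 has length 3, which is odd, so the graph is not bipartite.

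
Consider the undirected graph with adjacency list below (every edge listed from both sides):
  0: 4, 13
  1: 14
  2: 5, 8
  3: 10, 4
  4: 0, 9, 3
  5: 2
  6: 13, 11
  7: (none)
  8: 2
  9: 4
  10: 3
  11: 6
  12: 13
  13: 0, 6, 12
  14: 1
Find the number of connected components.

Component: {7}
Component: {1, 14}
Component: {2, 5, 8}
Component: {0, 3, 4, 6, 9, 10, 11, 12, 13}

4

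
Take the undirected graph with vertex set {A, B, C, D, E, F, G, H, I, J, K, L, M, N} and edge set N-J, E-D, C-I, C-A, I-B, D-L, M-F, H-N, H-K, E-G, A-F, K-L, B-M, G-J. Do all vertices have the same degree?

Yes

Degrees: A:2, B:2, C:2, D:2, E:2, F:2, G:2, H:2, I:2, J:2, K:2, L:2, M:2, N:2
Every vertex has degree 2, so the graph is 2-regular.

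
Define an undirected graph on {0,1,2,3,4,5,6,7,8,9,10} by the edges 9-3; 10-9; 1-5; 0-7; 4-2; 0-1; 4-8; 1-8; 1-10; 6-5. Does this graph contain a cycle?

No

|V| = 11, |E| = 10, number of components = 1.
Since 10 = 11 - 1, the graph is a forest and contains no cycle.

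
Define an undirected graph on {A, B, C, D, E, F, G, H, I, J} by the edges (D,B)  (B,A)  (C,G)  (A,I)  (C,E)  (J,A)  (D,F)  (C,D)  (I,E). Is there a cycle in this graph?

The graph has 10 vertices, 9 edges, and 2 connected components.
Since 9 > 10 - 2, a cycle must exist; for instance A-I-E-C-D-B-A.

Yes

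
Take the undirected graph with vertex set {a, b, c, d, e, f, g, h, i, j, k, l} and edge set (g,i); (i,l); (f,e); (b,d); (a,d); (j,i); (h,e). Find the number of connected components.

Component: {c}
Component: {k}
Component: {a, b, d}
Component: {e, f, h}
Component: {g, i, j, l}

5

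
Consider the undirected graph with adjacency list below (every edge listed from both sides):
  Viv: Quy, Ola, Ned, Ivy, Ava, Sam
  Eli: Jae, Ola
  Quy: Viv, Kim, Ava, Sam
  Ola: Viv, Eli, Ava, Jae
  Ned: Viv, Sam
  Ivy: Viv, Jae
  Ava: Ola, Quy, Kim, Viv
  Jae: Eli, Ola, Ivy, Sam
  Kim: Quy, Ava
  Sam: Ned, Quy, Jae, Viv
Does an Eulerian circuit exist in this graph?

Degrees: Viv:6, Eli:2, Quy:4, Ola:4, Ned:2, Ivy:2, Ava:4, Jae:4, Kim:2, Sam:4
Every vertex has even degree and the edges form a single connected piece, so an Eulerian circuit exists.

Yes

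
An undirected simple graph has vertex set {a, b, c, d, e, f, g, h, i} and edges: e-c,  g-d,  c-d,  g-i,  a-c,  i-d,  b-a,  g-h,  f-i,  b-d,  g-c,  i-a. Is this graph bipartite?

g-d-i-g is an odd cycle (length 3), and a bipartite graph can contain only even cycles.

No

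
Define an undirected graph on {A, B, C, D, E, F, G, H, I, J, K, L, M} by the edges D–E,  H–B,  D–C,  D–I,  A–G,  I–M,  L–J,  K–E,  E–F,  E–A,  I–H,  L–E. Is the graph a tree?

|V| = 13, |E| = 12.
Connected and |E| = |V| - 1, which characterizes a tree.

Yes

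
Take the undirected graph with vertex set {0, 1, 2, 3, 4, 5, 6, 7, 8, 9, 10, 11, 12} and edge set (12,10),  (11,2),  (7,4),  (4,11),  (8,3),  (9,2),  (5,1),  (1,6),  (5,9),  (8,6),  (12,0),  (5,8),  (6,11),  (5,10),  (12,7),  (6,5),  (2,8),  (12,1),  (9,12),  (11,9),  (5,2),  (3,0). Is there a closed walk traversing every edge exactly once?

Degrees: 0:2, 1:3, 2:4, 3:2, 4:2, 5:6, 6:4, 7:2, 8:4, 9:4, 10:2, 11:4, 12:5
1, 12 have odd degree; an Eulerian circuit needs every degree to be even, so none exists.

No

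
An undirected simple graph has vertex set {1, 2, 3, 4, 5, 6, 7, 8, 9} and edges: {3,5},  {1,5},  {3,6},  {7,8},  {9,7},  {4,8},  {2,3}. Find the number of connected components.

2

Component: {4, 7, 8, 9}
Component: {1, 2, 3, 5, 6}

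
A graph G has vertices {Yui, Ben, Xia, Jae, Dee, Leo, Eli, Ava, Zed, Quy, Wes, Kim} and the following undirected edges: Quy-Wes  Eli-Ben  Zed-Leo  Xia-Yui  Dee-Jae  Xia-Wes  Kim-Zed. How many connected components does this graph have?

5

Component: {Ava}
Component: {Ben, Eli}
Component: {Jae, Dee}
Component: {Leo, Zed, Kim}
Component: {Yui, Xia, Quy, Wes}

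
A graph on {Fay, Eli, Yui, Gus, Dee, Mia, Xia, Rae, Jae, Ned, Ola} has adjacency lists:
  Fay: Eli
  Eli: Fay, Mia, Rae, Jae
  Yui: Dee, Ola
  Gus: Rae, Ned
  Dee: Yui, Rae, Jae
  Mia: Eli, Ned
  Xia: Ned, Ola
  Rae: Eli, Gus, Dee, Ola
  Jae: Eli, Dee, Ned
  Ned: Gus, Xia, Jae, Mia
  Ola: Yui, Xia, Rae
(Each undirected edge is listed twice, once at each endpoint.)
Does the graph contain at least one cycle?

Yes

|V| = 11, |E| = 15, number of components = 1.
One cycle is Rae-Dee-Yui-Ola-Rae.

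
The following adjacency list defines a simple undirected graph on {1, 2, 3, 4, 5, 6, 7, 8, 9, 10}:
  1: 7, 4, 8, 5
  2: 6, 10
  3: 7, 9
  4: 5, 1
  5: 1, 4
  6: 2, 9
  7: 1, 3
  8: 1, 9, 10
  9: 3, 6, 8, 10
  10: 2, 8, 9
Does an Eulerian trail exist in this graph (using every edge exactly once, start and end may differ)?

Degrees: 1:4, 2:2, 3:2, 4:2, 5:2, 6:2, 7:2, 8:3, 9:4, 10:3
Odd-degree vertices: 8, 10 (2 total).
With 2 odd-degree vertices and all edges in one connected piece, an Eulerian trail exists (from 8 to 10).

Yes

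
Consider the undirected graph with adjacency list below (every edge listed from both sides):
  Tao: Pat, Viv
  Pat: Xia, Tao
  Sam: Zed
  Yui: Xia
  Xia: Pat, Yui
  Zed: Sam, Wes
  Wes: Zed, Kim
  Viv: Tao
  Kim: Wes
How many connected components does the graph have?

Component: {Sam, Zed, Wes, Kim}
Component: {Tao, Pat, Yui, Xia, Viv}

2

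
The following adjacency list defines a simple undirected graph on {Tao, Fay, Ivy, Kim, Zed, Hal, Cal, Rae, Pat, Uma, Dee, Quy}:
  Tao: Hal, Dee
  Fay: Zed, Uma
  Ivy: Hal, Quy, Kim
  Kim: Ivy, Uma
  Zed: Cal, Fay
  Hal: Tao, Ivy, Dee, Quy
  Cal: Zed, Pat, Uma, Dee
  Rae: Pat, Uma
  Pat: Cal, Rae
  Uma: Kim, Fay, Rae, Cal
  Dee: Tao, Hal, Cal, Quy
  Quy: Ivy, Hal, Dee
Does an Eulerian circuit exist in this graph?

No

Degrees: Tao:2, Fay:2, Ivy:3, Kim:2, Zed:2, Hal:4, Cal:4, Rae:2, Pat:2, Uma:4, Dee:4, Quy:3
Ivy, Quy have odd degree; an Eulerian circuit needs every degree to be even, so none exists.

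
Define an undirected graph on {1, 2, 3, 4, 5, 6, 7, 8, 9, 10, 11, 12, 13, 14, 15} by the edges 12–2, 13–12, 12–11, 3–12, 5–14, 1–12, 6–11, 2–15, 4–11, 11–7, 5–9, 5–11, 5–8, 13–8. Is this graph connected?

No

Component: {10}
Component: {1, 2, 3, 4, 5, 6, 7, 8, 9, 11, 12, 13, 14, 15}
There are 2 separate components, so the graph is not connected.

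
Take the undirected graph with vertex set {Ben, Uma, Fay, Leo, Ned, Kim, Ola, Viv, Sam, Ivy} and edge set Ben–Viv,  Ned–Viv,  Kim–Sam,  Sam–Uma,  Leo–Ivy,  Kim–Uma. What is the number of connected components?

Component: {Fay}
Component: {Ola}
Component: {Leo, Ivy}
Component: {Ben, Ned, Viv}
Component: {Uma, Kim, Sam}

5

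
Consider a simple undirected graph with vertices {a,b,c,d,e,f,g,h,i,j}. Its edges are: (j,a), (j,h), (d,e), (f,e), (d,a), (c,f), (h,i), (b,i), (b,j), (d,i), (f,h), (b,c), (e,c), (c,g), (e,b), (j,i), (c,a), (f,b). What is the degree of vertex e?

4

Neighbors of e: b, c, d, f.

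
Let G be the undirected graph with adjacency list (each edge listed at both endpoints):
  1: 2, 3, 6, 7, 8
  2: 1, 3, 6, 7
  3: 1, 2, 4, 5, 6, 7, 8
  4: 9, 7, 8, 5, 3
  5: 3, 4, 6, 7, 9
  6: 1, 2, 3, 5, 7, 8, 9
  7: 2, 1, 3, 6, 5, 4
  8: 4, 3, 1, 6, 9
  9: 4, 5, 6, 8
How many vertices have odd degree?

Degrees: 1:5, 2:4, 3:7, 4:5, 5:5, 6:7, 7:6, 8:5, 9:4
Odd-degree vertices: 1, 3, 4, 5, 6, 8.

6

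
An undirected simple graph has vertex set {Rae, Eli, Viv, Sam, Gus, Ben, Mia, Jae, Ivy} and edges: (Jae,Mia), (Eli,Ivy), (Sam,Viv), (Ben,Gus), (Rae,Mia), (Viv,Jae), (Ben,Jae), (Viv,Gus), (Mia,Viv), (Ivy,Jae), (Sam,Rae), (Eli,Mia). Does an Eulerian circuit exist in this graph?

Yes

Degrees: Rae:2, Eli:2, Viv:4, Sam:2, Gus:2, Ben:2, Mia:4, Jae:4, Ivy:2
All degrees are even and the non-isolated vertices are connected — an Eulerian circuit exists.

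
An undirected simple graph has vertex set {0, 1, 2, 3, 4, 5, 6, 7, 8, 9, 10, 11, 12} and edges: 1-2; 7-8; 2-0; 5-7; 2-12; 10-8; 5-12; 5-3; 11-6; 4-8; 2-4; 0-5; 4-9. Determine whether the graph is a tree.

|V| = 13, |E| = 13.
It splits into 2 components, so it cannot be a tree.

No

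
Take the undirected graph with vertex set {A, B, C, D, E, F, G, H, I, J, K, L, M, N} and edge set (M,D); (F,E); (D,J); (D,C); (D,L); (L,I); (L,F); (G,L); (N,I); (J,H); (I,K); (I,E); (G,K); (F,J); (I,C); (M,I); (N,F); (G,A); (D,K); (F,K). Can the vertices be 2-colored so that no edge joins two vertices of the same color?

Color {B, D, F, G, H, I} black and {A, C, E, J, K, L, M, N} white. No edge joins two same-colored vertices, so the graph is bipartite.

Yes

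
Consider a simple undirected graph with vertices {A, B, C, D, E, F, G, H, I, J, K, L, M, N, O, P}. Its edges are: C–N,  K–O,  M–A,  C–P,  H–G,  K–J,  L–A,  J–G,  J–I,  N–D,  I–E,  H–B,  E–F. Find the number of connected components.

3

Component: {A, L, M}
Component: {C, D, N, P}
Component: {B, E, F, G, H, I, J, K, O}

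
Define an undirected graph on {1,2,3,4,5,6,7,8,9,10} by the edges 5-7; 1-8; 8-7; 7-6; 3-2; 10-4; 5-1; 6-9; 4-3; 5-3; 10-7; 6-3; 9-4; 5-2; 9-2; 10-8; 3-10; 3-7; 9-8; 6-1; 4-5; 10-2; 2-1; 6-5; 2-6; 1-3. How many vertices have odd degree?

Degrees: 1:5, 2:6, 3:7, 4:4, 5:6, 6:6, 7:5, 8:4, 9:4, 10:5
Odd-degree vertices: 1, 3, 7, 10.

4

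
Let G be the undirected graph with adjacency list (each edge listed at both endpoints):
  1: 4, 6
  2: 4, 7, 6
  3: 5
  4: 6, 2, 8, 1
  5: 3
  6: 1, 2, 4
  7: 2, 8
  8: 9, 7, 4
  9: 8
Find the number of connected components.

Component: {3, 5}
Component: {1, 2, 4, 6, 7, 8, 9}

2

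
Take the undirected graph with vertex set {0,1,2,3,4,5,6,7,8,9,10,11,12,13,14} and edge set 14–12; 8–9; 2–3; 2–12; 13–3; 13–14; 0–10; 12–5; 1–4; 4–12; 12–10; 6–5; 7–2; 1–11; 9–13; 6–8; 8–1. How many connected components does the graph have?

Component: {0, 1, 2, 3, 4, 5, 6, 7, 8, 9, 10, 11, 12, 13, 14}

1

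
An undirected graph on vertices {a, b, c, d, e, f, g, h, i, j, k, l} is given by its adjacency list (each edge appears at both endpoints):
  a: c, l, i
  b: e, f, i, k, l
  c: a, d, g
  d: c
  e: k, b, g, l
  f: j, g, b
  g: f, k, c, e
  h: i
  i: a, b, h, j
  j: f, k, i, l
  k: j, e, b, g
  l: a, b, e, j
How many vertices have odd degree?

Degrees: a:3, b:5, c:3, d:1, e:4, f:3, g:4, h:1, i:4, j:4, k:4, l:4
Odd-degree vertices: a, b, c, d, f, h.

6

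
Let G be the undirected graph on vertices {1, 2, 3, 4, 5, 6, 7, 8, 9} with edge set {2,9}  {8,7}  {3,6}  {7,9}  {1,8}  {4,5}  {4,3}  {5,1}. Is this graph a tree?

|V| = 9, |E| = 8.
Connected and |E| = |V| - 1, which characterizes a tree.

Yes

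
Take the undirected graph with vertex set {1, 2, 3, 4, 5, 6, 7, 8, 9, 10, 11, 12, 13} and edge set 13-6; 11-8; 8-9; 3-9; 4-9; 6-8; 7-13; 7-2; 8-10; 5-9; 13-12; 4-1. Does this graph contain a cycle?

No

|V| = 13, |E| = 12, number of components = 1.
Since 12 = 13 - 1, the graph is a forest and contains no cycle.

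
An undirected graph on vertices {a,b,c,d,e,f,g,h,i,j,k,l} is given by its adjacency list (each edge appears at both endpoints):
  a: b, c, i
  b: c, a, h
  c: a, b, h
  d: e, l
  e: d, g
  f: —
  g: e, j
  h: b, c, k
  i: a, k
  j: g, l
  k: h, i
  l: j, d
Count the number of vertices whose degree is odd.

Degrees: a:3, b:3, c:3, d:2, e:2, f:0, g:2, h:3, i:2, j:2, k:2, l:2
Odd-degree vertices: a, b, c, h.

4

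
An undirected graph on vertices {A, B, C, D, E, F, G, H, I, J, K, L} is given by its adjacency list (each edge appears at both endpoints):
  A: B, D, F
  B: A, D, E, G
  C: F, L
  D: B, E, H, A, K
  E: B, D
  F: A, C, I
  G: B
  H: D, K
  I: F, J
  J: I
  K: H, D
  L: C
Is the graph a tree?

The graph has 12 vertices and 14 edges.
Connected but with 14 > 11 edges, so it has a cycle and is not a tree.

No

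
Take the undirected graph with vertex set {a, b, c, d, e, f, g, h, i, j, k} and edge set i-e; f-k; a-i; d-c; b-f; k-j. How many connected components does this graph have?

Component: {g}
Component: {h}
Component: {c, d}
Component: {a, e, i}
Component: {b, f, j, k}

5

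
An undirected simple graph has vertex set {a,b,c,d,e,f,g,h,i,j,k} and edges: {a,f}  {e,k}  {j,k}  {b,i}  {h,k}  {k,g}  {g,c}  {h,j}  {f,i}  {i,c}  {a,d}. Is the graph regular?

Degrees: a:2, b:1, c:2, d:1, e:1, f:2, g:2, h:2, i:3, j:2, k:4
Degrees are not all equal (e.g. deg(b)=1 but deg(k)=4); not regular.

No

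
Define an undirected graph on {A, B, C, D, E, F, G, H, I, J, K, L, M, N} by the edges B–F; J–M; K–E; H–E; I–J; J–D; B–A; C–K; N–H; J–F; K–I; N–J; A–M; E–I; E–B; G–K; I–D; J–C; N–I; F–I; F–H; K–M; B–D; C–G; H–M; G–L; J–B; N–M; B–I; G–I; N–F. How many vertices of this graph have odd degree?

8

Degrees: A:2, B:6, C:3, D:3, E:4, F:5, G:4, H:4, I:8, J:7, K:5, L:1, M:5, N:5
Odd-degree vertices: C, D, F, J, K, L, M, N.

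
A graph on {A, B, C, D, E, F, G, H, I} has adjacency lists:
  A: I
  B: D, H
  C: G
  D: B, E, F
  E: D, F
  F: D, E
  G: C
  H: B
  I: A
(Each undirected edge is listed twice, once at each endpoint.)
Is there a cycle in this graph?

Yes

|V| = 9, |E| = 7, number of components = 3.
Since 7 > 9 - 3, a cycle must exist; for instance D-F-E-D.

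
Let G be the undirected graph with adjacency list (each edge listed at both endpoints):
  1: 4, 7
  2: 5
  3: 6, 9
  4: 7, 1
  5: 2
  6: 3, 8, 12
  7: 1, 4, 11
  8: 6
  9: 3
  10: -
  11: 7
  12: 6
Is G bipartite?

No

1-4-7-1 is an odd cycle (length 3), and a bipartite graph can contain only even cycles.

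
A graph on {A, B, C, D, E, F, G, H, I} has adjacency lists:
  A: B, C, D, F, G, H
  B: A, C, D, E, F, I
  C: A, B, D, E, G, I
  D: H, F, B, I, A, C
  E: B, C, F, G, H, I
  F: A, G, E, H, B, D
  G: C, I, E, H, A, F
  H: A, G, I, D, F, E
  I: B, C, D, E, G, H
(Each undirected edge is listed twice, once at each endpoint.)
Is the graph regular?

Yes

Degrees: A:6, B:6, C:6, D:6, E:6, F:6, G:6, H:6, I:6
Every vertex has degree 6, so the graph is 6-regular.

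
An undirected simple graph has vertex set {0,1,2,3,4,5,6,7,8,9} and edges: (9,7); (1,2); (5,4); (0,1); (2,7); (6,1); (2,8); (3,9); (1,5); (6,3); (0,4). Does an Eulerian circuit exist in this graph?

No

Degrees: 0:2, 1:4, 2:3, 3:2, 4:2, 5:2, 6:2, 7:2, 8:1, 9:2
Vertices with odd degree: 2, 8. An Eulerian circuit requires all degrees even.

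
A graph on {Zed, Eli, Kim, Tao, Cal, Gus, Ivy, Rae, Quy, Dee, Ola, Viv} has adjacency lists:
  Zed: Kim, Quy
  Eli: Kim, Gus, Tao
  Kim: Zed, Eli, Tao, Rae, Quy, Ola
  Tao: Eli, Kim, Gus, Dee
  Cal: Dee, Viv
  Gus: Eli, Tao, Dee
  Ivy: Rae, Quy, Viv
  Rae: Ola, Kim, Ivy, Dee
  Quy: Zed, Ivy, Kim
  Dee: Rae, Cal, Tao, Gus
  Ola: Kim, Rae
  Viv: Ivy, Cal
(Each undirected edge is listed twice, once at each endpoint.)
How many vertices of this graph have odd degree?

4

Degrees: Zed:2, Eli:3, Kim:6, Tao:4, Cal:2, Gus:3, Ivy:3, Rae:4, Quy:3, Dee:4, Ola:2, Viv:2
Odd-degree vertices: Eli, Gus, Ivy, Quy.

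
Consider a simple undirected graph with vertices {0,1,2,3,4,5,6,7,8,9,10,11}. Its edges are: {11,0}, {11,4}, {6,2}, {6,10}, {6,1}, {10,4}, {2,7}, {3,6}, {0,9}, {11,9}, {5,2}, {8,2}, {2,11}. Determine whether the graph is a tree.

No

The graph has 12 vertices and 13 edges.
A tree on 12 vertices has exactly 11 edges; this graph has 13, so it contains a cycle and is not a tree.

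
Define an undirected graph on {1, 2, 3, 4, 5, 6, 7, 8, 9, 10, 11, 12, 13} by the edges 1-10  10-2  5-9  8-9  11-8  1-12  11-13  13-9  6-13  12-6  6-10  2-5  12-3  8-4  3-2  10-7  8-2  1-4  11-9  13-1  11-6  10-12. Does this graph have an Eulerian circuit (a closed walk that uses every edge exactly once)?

No

Degrees: 1:4, 2:4, 3:2, 4:2, 5:2, 6:4, 7:1, 8:4, 9:4, 10:5, 11:4, 12:4, 13:4
Vertices with odd degree: 7, 10. An Eulerian circuit requires all degrees even.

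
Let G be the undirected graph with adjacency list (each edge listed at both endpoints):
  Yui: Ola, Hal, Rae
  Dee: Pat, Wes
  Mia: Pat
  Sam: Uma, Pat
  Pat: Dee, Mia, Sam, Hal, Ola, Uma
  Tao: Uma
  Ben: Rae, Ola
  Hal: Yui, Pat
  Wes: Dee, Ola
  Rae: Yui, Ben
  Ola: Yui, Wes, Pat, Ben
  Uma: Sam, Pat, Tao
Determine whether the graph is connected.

Yes

A breadth-first search from Yui visits Yui, Rae, Hal, Ola, Ben, Pat, Wes, Mia, Dee, Uma, Sam, Tao — all 12 vertices — so the graph is connected.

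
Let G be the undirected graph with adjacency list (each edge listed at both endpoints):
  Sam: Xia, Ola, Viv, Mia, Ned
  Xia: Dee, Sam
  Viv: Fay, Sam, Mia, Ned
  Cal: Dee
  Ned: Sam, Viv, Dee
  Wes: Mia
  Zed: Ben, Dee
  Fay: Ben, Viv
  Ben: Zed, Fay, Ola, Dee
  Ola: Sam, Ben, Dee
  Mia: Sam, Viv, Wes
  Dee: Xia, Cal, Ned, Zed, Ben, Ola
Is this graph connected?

Starting from Sam and exploring outward reaches every vertex (Sam, Ola, Mia, Ned, Viv, Xia, Ben, Dee, Wes, Fay, Zed, Cal); the graph is connected.

Yes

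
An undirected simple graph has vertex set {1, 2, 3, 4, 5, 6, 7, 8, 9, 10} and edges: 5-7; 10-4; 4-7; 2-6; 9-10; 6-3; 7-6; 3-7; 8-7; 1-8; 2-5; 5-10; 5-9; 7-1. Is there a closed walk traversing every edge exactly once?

No

Degrees: 1:2, 2:2, 3:2, 4:2, 5:4, 6:3, 7:6, 8:2, 9:2, 10:3
Vertices with odd degree: 6, 10. An Eulerian circuit requires all degrees even.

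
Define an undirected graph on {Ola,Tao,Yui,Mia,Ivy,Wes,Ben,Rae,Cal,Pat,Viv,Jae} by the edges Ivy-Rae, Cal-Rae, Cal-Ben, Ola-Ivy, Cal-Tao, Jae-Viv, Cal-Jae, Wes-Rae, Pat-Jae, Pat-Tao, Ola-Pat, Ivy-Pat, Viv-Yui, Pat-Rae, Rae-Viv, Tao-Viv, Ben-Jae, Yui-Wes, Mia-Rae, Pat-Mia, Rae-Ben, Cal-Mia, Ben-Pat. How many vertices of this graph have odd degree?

6

Degrees: Ola:2, Tao:3, Yui:2, Mia:3, Ivy:3, Wes:2, Ben:4, Rae:7, Cal:5, Pat:7, Viv:4, Jae:4
Odd-degree vertices: Tao, Mia, Ivy, Rae, Cal, Pat.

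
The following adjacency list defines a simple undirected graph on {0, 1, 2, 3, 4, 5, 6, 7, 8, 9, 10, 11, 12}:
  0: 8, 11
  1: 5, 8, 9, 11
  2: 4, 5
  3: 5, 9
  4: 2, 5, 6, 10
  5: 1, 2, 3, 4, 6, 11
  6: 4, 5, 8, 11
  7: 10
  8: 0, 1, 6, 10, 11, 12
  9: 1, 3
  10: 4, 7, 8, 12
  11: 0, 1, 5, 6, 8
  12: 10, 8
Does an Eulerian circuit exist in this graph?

Degrees: 0:2, 1:4, 2:2, 3:2, 4:4, 5:6, 6:4, 7:1, 8:6, 9:2, 10:4, 11:5, 12:2
Vertices with odd degree: 7, 11. An Eulerian circuit requires all degrees even.

No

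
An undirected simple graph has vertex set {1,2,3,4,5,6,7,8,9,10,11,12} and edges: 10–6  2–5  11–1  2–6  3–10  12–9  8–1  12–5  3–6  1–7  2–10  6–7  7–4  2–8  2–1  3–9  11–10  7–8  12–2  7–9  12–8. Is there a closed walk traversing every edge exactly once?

Degrees: 1:4, 2:6, 3:3, 4:1, 5:2, 6:4, 7:5, 8:4, 9:3, 10:4, 11:2, 12:4
3, 4, 7, 9 have odd degree; an Eulerian circuit needs every degree to be even, so none exists.

No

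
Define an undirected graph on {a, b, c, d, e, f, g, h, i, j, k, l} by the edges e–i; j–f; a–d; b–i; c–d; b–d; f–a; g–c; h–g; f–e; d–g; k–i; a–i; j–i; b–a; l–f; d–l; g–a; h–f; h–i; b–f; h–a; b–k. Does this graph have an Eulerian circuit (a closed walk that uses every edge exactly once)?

Degrees: a:6, b:5, c:2, d:5, e:2, f:6, g:4, h:4, i:6, j:2, k:2, l:2
b, d have odd degree; an Eulerian circuit needs every degree to be even, so none exists.

No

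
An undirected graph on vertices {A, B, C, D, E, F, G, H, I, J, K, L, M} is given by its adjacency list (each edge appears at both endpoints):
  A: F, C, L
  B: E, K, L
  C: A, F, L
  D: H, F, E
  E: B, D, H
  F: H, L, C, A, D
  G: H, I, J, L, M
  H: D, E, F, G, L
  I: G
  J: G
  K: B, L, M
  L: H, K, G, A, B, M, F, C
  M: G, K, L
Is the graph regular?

Degrees: A:3, B:3, C:3, D:3, E:3, F:5, G:5, H:5, I:1, J:1, K:3, L:8, M:3
Vertex I has degree 1 while L has degree 8, so the graph is not regular.

No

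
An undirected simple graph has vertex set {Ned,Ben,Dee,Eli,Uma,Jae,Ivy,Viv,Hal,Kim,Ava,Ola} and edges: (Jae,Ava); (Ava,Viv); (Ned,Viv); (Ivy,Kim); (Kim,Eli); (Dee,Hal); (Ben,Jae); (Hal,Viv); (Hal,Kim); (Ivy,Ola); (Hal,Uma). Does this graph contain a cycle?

The graph has 12 vertices, 11 edges, and 1 connected component.
Since 11 = 12 - 1, the graph is a forest and contains no cycle.

No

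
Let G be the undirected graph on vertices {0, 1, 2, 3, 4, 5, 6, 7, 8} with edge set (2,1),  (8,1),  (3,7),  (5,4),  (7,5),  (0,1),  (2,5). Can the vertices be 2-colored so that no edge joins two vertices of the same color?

Partition the vertices as {1, 3, 5, 6} vs {0, 2, 4, 7, 8}. Each listed edge has one endpoint in each part, so the graph is bipartite.

Yes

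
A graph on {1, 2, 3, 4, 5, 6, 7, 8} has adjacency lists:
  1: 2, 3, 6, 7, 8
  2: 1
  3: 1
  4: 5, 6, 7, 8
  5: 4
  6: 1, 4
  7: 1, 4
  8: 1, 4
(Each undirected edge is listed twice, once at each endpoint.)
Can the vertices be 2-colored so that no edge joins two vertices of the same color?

A valid 2-coloring puts {2, 3, 5, 6, 7, 8} on one side and {1, 4} on the other; every edge crosses between the two sides.

Yes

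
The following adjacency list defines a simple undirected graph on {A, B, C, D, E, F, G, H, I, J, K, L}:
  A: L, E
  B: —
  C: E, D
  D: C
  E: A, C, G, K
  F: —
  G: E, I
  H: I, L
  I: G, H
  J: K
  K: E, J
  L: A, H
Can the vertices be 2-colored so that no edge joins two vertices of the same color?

Yes

Partition the vertices as {B, D, E, F, I, J, L} vs {A, C, G, H, K}. Each listed edge has one endpoint in each part, so the graph is bipartite.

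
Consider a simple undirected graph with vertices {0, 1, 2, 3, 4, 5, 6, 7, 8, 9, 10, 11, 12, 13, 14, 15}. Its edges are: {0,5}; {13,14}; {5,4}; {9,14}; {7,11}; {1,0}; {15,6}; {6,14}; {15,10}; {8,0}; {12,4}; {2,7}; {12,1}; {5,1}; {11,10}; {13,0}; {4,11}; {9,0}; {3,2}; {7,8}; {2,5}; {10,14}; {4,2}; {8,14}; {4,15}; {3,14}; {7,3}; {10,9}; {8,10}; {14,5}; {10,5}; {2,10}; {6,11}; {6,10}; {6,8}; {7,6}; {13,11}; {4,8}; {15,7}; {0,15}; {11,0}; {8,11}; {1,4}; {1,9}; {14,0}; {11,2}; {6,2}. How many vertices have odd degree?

Degrees: 0:8, 1:5, 2:7, 3:3, 4:7, 5:6, 6:7, 7:6, 8:7, 9:4, 10:8, 11:8, 12:2, 13:3, 14:8, 15:5
Odd-degree vertices: 1, 2, 3, 4, 6, 8, 13, 15.

8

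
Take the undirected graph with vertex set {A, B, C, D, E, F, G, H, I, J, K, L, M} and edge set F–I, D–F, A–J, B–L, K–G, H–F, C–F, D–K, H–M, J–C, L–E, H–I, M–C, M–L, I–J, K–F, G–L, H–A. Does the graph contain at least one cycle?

Yes

The graph has 13 vertices, 18 edges, and 1 connected component.
Since 18 > 13 - 1, a cycle must exist; for instance K-F-D-K.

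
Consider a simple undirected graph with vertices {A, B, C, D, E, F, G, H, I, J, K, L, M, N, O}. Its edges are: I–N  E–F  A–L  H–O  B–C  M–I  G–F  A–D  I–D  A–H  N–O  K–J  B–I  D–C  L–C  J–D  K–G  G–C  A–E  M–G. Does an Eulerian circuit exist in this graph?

Yes

Degrees: A:4, B:2, C:4, D:4, E:2, F:2, G:4, H:2, I:4, J:2, K:2, L:2, M:2, N:2, O:2
All degrees are even and the non-isolated vertices are connected — an Eulerian circuit exists.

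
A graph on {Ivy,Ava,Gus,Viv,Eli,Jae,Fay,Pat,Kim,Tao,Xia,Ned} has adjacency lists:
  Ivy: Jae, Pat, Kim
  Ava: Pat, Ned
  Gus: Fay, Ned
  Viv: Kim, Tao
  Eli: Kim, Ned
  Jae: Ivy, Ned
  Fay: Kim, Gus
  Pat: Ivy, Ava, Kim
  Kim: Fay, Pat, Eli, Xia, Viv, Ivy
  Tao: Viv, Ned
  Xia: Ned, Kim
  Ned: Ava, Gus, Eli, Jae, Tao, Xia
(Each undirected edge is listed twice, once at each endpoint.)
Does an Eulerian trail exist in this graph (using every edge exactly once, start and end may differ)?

Degrees: Ivy:3, Ava:2, Gus:2, Viv:2, Eli:2, Jae:2, Fay:2, Pat:3, Kim:6, Tao:2, Xia:2, Ned:6
Odd-degree vertices: Ivy, Pat (2 total).
With 2 odd-degree vertices and all edges in one connected piece, an Eulerian trail exists (from Ivy to Pat).

Yes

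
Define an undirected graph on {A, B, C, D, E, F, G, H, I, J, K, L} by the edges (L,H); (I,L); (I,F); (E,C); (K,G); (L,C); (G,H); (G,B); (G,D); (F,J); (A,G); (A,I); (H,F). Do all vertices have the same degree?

No

Degrees: A:2, B:1, C:2, D:1, E:1, F:3, G:5, H:3, I:3, J:1, K:1, L:3
Vertex B has degree 1 while G has degree 5, so the graph is not regular.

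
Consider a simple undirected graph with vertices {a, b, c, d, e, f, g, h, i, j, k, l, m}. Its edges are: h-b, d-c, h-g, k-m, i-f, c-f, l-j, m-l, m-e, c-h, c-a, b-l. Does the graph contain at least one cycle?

No

|V| = 13, |E| = 12, number of components = 1.
Since 12 = 13 - 1, the graph is a forest and contains no cycle.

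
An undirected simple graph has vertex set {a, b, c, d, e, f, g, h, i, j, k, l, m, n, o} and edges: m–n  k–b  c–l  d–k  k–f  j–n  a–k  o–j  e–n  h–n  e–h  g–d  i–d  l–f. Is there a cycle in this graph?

|V| = 15, |E| = 14, number of components = 2.
Since 14 > 15 - 2, a cycle must exist; for instance e-n-h-e.

Yes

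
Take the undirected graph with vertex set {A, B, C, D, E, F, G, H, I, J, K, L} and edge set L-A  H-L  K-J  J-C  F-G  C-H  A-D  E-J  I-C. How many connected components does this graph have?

Component: {B}
Component: {F, G}
Component: {A, C, D, E, H, I, J, K, L}

3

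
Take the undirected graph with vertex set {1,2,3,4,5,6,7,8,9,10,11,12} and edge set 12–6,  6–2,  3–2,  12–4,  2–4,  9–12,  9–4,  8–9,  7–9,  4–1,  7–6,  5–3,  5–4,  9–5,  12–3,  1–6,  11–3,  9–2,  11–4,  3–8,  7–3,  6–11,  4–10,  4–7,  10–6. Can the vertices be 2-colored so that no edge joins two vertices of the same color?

4-9-12-4 is an odd cycle (length 3), and a bipartite graph can contain only even cycles.

No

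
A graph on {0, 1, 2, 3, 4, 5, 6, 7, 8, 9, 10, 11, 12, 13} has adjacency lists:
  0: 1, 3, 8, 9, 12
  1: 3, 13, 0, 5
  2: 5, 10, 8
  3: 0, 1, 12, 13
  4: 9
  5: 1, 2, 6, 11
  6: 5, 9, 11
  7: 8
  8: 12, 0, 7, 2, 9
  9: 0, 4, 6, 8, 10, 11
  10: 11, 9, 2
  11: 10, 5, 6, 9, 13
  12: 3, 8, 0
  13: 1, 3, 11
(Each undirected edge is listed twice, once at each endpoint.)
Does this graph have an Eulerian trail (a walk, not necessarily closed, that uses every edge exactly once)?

No

Degrees: 0:5, 1:4, 2:3, 3:4, 4:1, 5:4, 6:3, 7:1, 8:5, 9:6, 10:3, 11:5, 12:3, 13:3
Odd-degree vertices: 0, 2, 4, 6, 7, 8, 10, 11, 12, 13 (10 total).
With 10 odd-degree vertices (more than two), no single trail can use every edge.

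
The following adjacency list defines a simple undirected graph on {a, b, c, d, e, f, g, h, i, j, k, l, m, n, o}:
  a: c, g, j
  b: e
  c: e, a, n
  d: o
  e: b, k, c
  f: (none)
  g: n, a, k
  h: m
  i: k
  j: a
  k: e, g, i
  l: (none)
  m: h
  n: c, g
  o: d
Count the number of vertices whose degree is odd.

Degrees: a:3, b:1, c:3, d:1, e:3, f:0, g:3, h:1, i:1, j:1, k:3, l:0, m:1, n:2, o:1
Odd-degree vertices: a, b, c, d, e, g, h, i, j, k, m, o.

12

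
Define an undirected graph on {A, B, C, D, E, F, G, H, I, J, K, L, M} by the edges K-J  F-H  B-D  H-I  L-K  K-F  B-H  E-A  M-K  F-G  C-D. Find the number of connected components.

2

Component: {A, E}
Component: {B, C, D, F, G, H, I, J, K, L, M}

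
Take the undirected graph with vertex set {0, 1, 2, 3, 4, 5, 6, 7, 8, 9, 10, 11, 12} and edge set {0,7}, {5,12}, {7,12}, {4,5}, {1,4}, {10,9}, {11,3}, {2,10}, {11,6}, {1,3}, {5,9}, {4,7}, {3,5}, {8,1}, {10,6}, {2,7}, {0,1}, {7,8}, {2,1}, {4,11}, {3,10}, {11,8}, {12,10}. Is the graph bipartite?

Yes

A valid 2-coloring puts {1, 5, 7, 10, 11} on one side and {0, 2, 3, 4, 6, 8, 9, 12} on the other; every edge crosses between the two sides.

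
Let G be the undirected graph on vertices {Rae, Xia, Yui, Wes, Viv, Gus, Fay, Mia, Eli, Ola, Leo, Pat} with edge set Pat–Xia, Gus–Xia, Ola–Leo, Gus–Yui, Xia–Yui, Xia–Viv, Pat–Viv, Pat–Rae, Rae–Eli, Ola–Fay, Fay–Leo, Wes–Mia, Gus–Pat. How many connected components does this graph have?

3

Component: {Wes, Mia}
Component: {Fay, Ola, Leo}
Component: {Rae, Xia, Yui, Viv, Gus, Eli, Pat}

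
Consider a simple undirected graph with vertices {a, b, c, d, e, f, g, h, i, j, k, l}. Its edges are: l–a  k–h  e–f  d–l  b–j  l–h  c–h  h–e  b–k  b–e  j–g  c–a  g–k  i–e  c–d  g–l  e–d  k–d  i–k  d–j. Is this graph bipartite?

Yes

Color {c, e, j, k, l} black and {a, b, d, f, g, h, i} white. No edge joins two same-colored vertices, so the graph is bipartite.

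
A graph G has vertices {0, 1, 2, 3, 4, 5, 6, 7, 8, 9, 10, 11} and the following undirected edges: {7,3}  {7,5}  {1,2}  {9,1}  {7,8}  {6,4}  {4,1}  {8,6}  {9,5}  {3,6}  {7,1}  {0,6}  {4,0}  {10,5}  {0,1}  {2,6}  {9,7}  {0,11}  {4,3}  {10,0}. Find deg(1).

Neighbors of 1: 0, 2, 4, 7, 9.

5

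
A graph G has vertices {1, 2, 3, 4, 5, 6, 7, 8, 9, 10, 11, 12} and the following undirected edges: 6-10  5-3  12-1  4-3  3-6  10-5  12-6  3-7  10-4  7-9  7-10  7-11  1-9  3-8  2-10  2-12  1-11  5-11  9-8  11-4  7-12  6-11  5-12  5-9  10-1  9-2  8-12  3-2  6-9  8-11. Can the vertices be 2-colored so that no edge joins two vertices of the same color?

A valid 2-coloring puts {3, 9, 10, 11, 12} on one side and {1, 2, 4, 5, 6, 7, 8} on the other; every edge crosses between the two sides.

Yes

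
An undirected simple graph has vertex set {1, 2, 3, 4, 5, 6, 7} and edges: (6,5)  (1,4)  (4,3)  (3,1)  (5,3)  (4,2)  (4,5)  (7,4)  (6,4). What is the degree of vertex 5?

3

Neighbors of 5: 3, 4, 6.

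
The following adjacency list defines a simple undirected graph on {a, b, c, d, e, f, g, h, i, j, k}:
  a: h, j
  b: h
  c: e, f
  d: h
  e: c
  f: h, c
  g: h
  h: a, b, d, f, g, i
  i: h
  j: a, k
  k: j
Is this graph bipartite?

Yes

Color {c, h, j} black and {a, b, d, e, f, g, i, k} white. No edge joins two same-colored vertices, so the graph is bipartite.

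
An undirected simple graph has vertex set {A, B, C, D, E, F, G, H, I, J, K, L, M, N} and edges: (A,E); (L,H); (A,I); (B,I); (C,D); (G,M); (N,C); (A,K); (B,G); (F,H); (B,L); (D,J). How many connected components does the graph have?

Component: {C, D, J, N}
Component: {A, B, E, F, G, H, I, K, L, M}

2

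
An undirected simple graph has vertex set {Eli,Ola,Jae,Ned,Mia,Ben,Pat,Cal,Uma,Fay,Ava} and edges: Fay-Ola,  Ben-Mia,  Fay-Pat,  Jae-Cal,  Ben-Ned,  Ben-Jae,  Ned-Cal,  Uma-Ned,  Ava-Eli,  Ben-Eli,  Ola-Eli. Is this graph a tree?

No

The graph has 11 vertices and 11 edges.
A tree on 11 vertices has exactly 10 edges; this graph has 11, so it contains a cycle and is not a tree.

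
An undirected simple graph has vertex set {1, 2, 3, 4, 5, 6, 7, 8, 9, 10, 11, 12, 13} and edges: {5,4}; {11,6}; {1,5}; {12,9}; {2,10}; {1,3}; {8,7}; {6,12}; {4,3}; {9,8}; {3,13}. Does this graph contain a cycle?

|V| = 13, |E| = 11, number of components = 3.
One cycle is 1-3-4-5-1.

Yes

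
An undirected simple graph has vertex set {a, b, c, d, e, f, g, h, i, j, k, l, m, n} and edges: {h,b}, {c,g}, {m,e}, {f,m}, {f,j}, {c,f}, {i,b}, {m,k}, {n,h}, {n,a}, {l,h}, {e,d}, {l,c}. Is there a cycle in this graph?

The graph has 14 vertices, 13 edges, and 1 connected component.
Since 13 = 14 - 1, the graph is a forest and contains no cycle.

No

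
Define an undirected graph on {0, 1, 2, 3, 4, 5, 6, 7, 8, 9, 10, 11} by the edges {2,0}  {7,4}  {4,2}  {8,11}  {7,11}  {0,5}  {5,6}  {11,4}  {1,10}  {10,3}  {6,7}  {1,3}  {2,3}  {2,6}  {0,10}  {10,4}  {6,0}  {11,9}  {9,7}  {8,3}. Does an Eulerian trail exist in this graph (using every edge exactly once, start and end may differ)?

Yes

Degrees: 0:4, 1:2, 2:4, 3:4, 4:4, 5:2, 6:4, 7:4, 8:2, 9:2, 10:4, 11:4
Odd-degree vertices: none (0 total).
The non-isolated vertices are connected and exactly 0 have odd degree, so an Eulerian trail exists.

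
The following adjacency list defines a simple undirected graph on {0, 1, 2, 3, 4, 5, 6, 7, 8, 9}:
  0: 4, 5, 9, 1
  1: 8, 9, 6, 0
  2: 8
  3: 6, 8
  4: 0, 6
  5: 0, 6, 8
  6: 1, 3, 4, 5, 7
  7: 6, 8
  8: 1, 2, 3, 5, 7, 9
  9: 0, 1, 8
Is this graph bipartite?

The cycle 0-1-9-0 has length 3, which is odd, so the graph is not bipartite.

No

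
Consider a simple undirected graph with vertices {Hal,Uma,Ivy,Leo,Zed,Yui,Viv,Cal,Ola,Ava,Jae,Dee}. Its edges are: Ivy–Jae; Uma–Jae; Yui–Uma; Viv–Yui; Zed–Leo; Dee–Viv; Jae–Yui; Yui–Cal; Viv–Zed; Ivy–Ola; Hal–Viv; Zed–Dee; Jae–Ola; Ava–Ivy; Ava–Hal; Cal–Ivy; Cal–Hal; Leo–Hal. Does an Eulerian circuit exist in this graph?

Degrees: Hal:4, Uma:2, Ivy:4, Leo:2, Zed:3, Yui:4, Viv:4, Cal:3, Ola:2, Ava:2, Jae:4, Dee:2
Zed, Cal have odd degree; an Eulerian circuit needs every degree to be even, so none exists.

No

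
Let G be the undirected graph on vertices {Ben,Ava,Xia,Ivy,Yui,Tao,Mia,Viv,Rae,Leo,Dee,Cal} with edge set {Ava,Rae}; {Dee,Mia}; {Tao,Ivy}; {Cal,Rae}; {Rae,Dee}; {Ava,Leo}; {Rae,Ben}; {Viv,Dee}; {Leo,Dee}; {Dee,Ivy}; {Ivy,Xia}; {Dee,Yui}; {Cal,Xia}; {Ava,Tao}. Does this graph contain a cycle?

|V| = 12, |E| = 14, number of components = 1.
Since 14 > 12 - 1, a cycle must exist; for instance Rae-Dee-Ivy-Tao-Ava-Rae.

Yes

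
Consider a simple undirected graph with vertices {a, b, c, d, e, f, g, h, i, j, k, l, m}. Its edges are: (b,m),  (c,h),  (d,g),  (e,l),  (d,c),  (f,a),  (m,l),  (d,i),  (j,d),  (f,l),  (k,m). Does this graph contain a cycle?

The graph has 13 vertices, 11 edges, and 2 connected components.
A forest on 13 vertices with 2 components has exactly 11 edges, which matches — so no cycle.

No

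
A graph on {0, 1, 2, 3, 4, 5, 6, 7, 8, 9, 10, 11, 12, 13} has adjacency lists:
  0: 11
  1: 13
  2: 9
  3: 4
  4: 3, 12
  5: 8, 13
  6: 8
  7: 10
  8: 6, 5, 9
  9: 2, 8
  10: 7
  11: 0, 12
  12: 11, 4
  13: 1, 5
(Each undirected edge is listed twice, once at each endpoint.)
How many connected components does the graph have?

3

Component: {7, 10}
Component: {0, 3, 4, 11, 12}
Component: {1, 2, 5, 6, 8, 9, 13}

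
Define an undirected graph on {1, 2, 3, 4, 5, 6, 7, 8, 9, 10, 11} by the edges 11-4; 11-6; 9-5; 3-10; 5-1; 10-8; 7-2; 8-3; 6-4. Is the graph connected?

No

Component: {2, 7}
Component: {1, 5, 9}
Component: {3, 8, 10}
Component: {4, 6, 11}
No edge joins these 4 groups, so the graph is disconnected.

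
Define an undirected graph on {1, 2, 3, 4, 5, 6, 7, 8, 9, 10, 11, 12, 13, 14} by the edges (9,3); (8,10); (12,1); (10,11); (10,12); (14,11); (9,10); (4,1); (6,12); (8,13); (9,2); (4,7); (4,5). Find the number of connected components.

Component: {1, 2, 3, 4, 5, 6, 7, 8, 9, 10, 11, 12, 13, 14}

1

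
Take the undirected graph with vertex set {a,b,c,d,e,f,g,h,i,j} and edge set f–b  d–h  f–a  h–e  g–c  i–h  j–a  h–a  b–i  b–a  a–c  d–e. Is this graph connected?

A breadth-first search from a visits a, c, b, h, j, f, g, i, e, d — all 10 vertices — so the graph is connected.

Yes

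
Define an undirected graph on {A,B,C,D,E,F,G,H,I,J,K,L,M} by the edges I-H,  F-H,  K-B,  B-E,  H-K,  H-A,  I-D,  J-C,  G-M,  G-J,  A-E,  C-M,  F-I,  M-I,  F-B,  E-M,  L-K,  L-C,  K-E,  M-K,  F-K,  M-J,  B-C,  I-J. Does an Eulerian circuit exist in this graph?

Degrees: A:2, B:4, C:4, D:1, E:4, F:4, G:2, H:4, I:5, J:4, K:6, L:2, M:6
D, I have odd degree; an Eulerian circuit needs every degree to be even, so none exists.

No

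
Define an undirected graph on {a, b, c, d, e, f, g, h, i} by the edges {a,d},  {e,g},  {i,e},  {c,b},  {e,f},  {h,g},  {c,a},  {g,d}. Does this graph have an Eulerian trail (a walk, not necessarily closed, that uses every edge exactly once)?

No

Degrees: a:2, b:1, c:2, d:2, e:3, f:1, g:3, h:1, i:1
Odd-degree vertices: b, e, f, g, h, i (6 total).
An Eulerian trail requires 0 or 2 odd-degree vertices; here there are 6.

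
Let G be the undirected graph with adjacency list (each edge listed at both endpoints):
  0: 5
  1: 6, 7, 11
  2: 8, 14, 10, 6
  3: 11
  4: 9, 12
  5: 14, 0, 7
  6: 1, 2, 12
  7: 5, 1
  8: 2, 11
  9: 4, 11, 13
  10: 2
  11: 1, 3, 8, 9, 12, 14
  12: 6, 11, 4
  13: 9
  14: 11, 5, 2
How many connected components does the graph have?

1

Component: {0, 1, 2, 3, 4, 5, 6, 7, 8, 9, 10, 11, 12, 13, 14}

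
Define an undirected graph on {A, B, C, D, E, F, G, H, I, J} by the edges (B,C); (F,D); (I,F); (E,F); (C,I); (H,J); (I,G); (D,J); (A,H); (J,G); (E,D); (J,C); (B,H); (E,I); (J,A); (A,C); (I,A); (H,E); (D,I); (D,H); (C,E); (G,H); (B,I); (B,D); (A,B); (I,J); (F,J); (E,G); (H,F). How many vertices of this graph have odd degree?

Degrees: A:5, B:5, C:5, D:6, E:6, F:5, G:4, H:7, I:8, J:7
Odd-degree vertices: A, B, C, F, H, J.

6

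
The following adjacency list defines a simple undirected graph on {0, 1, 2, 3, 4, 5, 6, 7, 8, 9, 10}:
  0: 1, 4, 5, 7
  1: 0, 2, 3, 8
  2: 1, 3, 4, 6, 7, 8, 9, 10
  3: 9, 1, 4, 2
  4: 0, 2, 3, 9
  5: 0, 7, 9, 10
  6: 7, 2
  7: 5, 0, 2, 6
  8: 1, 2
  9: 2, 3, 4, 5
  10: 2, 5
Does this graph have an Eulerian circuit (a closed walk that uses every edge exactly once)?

Yes

Degrees: 0:4, 1:4, 2:8, 3:4, 4:4, 5:4, 6:2, 7:4, 8:2, 9:4, 10:2
Every vertex has even degree and the edges form a single connected piece, so an Eulerian circuit exists.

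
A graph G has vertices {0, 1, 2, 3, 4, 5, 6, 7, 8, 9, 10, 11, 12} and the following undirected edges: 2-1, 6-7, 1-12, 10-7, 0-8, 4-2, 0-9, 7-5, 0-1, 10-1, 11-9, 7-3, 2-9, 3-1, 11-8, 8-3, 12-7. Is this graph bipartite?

Color {1, 4, 7, 8, 9} black and {0, 2, 3, 5, 6, 10, 11, 12} white. No edge joins two same-colored vertices, so the graph is bipartite.

Yes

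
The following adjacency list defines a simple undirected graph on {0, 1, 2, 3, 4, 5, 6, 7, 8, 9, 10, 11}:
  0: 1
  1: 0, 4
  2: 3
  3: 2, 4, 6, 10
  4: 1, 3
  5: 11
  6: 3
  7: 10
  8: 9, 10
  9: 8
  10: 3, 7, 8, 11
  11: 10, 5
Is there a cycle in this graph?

No

|V| = 12, |E| = 11, number of components = 1.
A forest on 12 vertices with 1 component has exactly 11 edges, which matches — so no cycle.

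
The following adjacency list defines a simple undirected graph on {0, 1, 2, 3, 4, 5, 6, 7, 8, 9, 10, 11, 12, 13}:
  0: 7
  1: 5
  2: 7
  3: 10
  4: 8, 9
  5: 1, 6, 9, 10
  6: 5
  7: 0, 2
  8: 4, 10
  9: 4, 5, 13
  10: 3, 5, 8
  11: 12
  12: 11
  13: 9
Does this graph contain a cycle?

The graph has 14 vertices, 12 edges, and 3 connected components.
Since 12 > 14 - 3, a cycle must exist; for instance 5-10-8-4-9-5.

Yes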